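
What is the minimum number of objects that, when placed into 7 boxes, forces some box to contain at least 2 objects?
n = (2 − 1)·7 + 1 = 8

By the generalised pigeonhole principle, to guarantee some box contains ≥ r objects we need more than (r − 1) · k objects total. Threshold: n = (r − 1) · k + 1. With r = 2 and k = 7: n = 1 · 7 + 1 = 7 + 1 = 8. For n = 7 = 1 · 7, we can put exactly 1 objects in every box, avoiding 2 in any single one — so 8 is tight.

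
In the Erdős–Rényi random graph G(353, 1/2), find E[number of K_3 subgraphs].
E[# K_3] = C(353, 3) · (1/2)^C(3, 2) = 7268976 / 2^3 = 908622

For each 3-subset S of vertices (there are C(353, 3) = 7268976 such S), let X_S = 1 if S induces a K_3 (all C(3, 2) = 3 edges present). Then P(X_S = 1) = (1/2)^3 = 1/8. By linearity of expectation, E[# K_3] = C(353, 3) · (1/2)^3 = 7268976 / 8 = 908622.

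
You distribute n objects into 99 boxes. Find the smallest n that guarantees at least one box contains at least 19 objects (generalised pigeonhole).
n = (19 − 1)·99 + 1 = 1783

By the generalised pigeonhole principle, to guarantee some box contains ≥ r objects we need more than (r − 1) · k objects total. Threshold: n = (r − 1) · k + 1. With r = 19 and k = 99: n = 18 · 99 + 1 = 1782 + 1 = 1783. For n = 1782 = 18 · 99, we can put exactly 18 objects in every box, avoiding 19 in any single one — so 1783 is tight.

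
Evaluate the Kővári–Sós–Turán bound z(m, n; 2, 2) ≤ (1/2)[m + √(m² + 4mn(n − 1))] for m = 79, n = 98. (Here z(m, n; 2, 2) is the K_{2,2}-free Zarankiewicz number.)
z(79, 98; 2, 2) ≤ (1/2)[79 + √(79² + 4·79·98·97)] = (1/2)[79 + √3010137] = 906.9873

Kővári–Sós–Turán: let r_1, ..., r_79 be the row sums and z = Σ r_i the total number of 1s. Each pair of columns can share at most one row with both entries 1 (else a 2×2 all-ones block appears), so Σ_i C(r_i, 2) ≤ C(98, 2) = 4753. By convexity Σ_i C(r_i, 2) ≥ 79·C(z/79, 2) = z(z − 79)/(2·79), giving z² − 79z − 79·98·97 ≤ 0 and hence z ≤ (1/2)[79 + √(6241 + 4·750974)] = (1/2)[79 + √3010137] ≈ (1/2)(79 + 1734.9746) = 906.9873.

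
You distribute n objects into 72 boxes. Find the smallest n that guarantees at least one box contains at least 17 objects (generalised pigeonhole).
n = (17 − 1)·72 + 1 = 1153

By the generalised pigeonhole principle, to guarantee some box contains ≥ r objects we need more than (r − 1) · k objects total. Threshold: n = (r − 1) · k + 1. With r = 17 and k = 72: n = 16 · 72 + 1 = 1152 + 1 = 1153. For n = 1152 = 16 · 72, we can put exactly 16 objects in every box, avoiding 17 in any single one — so 1153 is tight.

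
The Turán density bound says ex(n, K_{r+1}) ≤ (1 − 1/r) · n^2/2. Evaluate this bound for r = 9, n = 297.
Turán density bound = (8/9) · 297^2/2 = 39204

Turán's theorem: ex(n, K_{r+1}) is achieved by the complete r-partite Turán graph T(n, r) with parts as balanced as possible, and is at most (1 − 1/r) · n^2/2. For r = 9, n = 297: the density bound is (8/9) · 88209/2 = 39204. Since 9 ∣ 297, the Turán graph T(297, 9) has parts of equal size 33, and its edge count e(T(297, 9)) = 39204 attains the density bound exactly.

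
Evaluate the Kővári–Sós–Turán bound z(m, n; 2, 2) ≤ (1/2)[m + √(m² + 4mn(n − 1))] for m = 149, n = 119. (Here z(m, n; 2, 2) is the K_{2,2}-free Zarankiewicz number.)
z(149, 119; 2, 2) ≤ (1/2)[149 + √(149² + 4·149·119·118)] = (1/2)[149 + √8391233] = 1522.8813

Kővári–Sós–Turán: let r_1, ..., r_149 be the row sums and z = Σ r_i the total number of 1s. Each pair of columns can share at most one row with both entries 1 (else a 2×2 all-ones block appears), so Σ_i C(r_i, 2) ≤ C(119, 2) = 7021. By convexity Σ_i C(r_i, 2) ≥ 149·C(z/149, 2) = z(z − 149)/(2·149), giving z² − 149z − 149·119·118 ≤ 0 and hence z ≤ (1/2)[149 + √(22201 + 4·2092258)] = (1/2)[149 + √8391233] ≈ (1/2)(149 + 2896.7625) = 1522.8813.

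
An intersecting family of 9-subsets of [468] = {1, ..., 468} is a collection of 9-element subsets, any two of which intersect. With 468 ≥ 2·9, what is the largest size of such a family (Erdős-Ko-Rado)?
max |F| = C(467, 8) = 52824443549550310

Erdős-Ko-Rado (1961): when n ≥ 2k, max |F| = C(n−1, k−1). The bound is attained by the star {A : i ∈ A} for any fixed i ∈ [n]. Here C(468−1, 9−1) = C(467, 8) = 52824443549550310.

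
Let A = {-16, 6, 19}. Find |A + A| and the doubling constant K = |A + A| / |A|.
K = |A + A| / |A| = 6/3 = 2

Enumerate A + A = {a + b : a, b ∈ A}. With |A| = 3, there are |A|^2 = 9 ordered sum pairs; collecting distinct values, A + A = {-32, -10, 3, 12, 25, 38}, so |A + A| = 6. Thus K = 6/3 = 2. For comparison, the minimum possible |A + A| over all 3-element sets is 2·3 − 1 = 5 (so min K = 5/3), attained only by arithmetic progressions.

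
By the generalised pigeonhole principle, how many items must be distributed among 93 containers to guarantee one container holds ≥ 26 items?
n = (26 − 1)·93 + 1 = 2326

By the generalised pigeonhole principle, to guarantee some box contains ≥ r objects we need more than (r − 1) · k objects total. Threshold: n = (r − 1) · k + 1. With r = 26 and k = 93: n = 25 · 93 + 1 = 2325 + 1 = 2326. For n = 2325 = 25 · 93, we can put exactly 25 objects in every box, avoiding 26 in any single one — so 2326 is tight.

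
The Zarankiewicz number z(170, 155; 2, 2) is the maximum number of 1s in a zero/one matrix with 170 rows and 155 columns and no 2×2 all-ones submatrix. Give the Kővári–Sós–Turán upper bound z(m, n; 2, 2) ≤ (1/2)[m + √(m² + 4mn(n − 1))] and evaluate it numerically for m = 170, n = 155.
z(170, 155; 2, 2) ≤ (1/2)[170 + √(170² + 4·170·155·154)] = (1/2)[170 + √16260500] = 2101.2155

Kővári–Sós–Turán: let r_1, ..., r_170 be the row sums and z = Σ r_i the total number of 1s. Each pair of columns can share at most one row with both entries 1 (else a 2×2 all-ones block appears), so Σ_i C(r_i, 2) ≤ C(155, 2) = 11935. By convexity Σ_i C(r_i, 2) ≥ 170·C(z/170, 2) = z(z − 170)/(2·170), giving z² − 170z − 170·155·154 ≤ 0 and hence z ≤ (1/2)[170 + √(28900 + 4·4057900)] = (1/2)[170 + √16260500] ≈ (1/2)(170 + 4032.431) = 2101.2155.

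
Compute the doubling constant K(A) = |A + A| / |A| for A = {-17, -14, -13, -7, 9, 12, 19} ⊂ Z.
K = |A + A| / |A| = 25/7

Enumerate A + A = {a + b : a, b ∈ A}. With |A| = 7, there are |A|^2 = 49 ordered sum pairs; collecting distinct values, A + A = {-34, -31, -30, -28, -27, -26, -24, -21, -20, -14, -8, -5, -4, -2, -1, 2, 5, 6, 12, 18, 21, 24, 28, 31, 38}, so |A + A| = 25. Thus K = 25/7. For comparison, the minimum possible |A + A| over all 7-element sets is 2·7 − 1 = 13 (so min K = 13/7), attained only by arithmetic progressions.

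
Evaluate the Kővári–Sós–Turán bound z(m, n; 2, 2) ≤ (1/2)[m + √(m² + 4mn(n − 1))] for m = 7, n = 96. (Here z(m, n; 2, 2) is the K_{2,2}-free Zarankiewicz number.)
z(7, 96; 2, 2) ≤ (1/2)[7 + √(7² + 4·7·96·95)] = (1/2)[7 + √255409] = 256.19

Kővári–Sós–Turán: let r_1, ..., r_7 be the row sums and z = Σ r_i the total number of 1s. Each pair of columns can share at most one row with both entries 1 (else a 2×2 all-ones block appears), so Σ_i C(r_i, 2) ≤ C(96, 2) = 4560. By convexity Σ_i C(r_i, 2) ≥ 7·C(z/7, 2) = z(z − 7)/(2·7), giving z² − 7z − 7·96·95 ≤ 0 and hence z ≤ (1/2)[7 + √(49 + 4·63840)] = (1/2)[7 + √255409] ≈ (1/2)(7 + 505.3801) = 256.19.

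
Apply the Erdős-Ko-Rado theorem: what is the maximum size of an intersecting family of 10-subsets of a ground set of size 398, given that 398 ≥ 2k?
max |F| = C(397, 9) = 616148733906500795

Erdős-Ko-Rado (1961): when n ≥ 2k, max |F| = C(n−1, k−1). The bound is attained by the star {A : i ∈ A} for any fixed i ∈ [n]. Here C(398−1, 10−1) = C(397, 9) = 616148733906500795.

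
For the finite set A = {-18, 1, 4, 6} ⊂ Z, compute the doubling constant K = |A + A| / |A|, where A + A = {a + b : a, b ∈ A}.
K = |A + A| / |A| = 10/4 = 5/2

Enumerate A + A = {a + b : a, b ∈ A}. With |A| = 4, there are |A|^2 = 16 ordered sum pairs; collecting distinct values, A + A = {-36, -17, -14, -12, 2, 5, 7, 8, 10, 12}, so |A + A| = 10. Thus K = 10/4 = 5/2. For comparison, the minimum possible |A + A| over all 4-element sets is 2·4 − 1 = 7 (so min K = 7/4), attained only by arithmetic progressions.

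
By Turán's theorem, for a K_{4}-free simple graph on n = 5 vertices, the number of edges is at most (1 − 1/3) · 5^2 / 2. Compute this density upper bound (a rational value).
Turán density bound = (2/3) · 5^2/2 = 25/3 ≈ 8.3333

Turán's theorem: ex(n, K_{r+1}) is achieved by the complete r-partite Turán graph T(n, r) with parts as balanced as possible, and is at most (1 − 1/r) · n^2/2. For r = 3, n = 5: the density bound is (2/3) · 25/2 = 25/3 ≈ 8.3333. The integer-valued extremum is e(T(5, 3)) = 8, which is strictly less than the density bound 25/3 since 3 ∤ 5 (the parts of T(5, 3) cannot all be equal).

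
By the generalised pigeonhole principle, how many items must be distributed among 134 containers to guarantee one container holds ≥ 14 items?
n = (14 − 1)·134 + 1 = 1743

By the generalised pigeonhole principle, to guarantee some box contains ≥ r objects we need more than (r − 1) · k objects total. Threshold: n = (r − 1) · k + 1. With r = 14 and k = 134: n = 13 · 134 + 1 = 1742 + 1 = 1743. For n = 1742 = 13 · 134, we can put exactly 13 objects in every box, avoiding 14 in any single one — so 1743 is tight.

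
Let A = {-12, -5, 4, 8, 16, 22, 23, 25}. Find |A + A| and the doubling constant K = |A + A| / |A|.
K = |A + A| / |A| = 34/8 = 17/4

Enumerate A + A = {a + b : a, b ∈ A}. With |A| = 8, there are |A|^2 = 64 ordered sum pairs; collecting distinct values, A + A = {-24, -17, -10, -8, -4, -1, 3, 4, 8, 10, 11, 12, 13, 16, 17, 18, 20, 24, 26, 27, 29, 30, 31, 32, 33, 38, 39, 41, 44, 45, 46, 47, 48, 50}, so |A + A| = 34. Thus K = 34/8 = 17/4. For comparison, the minimum possible |A + A| over all 8-element sets is 2·8 − 1 = 15 (so min K = 15/8), attained only by arithmetic progressions.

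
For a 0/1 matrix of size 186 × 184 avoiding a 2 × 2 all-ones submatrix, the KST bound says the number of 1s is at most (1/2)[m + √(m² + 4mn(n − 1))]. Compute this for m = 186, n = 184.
z(186, 184; 2, 2) ≤ (1/2)[186 + √(186² + 4·186·184·183)] = (1/2)[186 + √25086564] = 2597.3245

Kővári–Sós–Turán: let r_1, ..., r_186 be the row sums and z = Σ r_i the total number of 1s. Each pair of columns can share at most one row with both entries 1 (else a 2×2 all-ones block appears), so Σ_i C(r_i, 2) ≤ C(184, 2) = 16836. By convexity Σ_i C(r_i, 2) ≥ 186·C(z/186, 2) = z(z − 186)/(2·186), giving z² − 186z − 186·184·183 ≤ 0 and hence z ≤ (1/2)[186 + √(34596 + 4·6262992)] = (1/2)[186 + √25086564] ≈ (1/2)(186 + 5008.6489) = 2597.3245.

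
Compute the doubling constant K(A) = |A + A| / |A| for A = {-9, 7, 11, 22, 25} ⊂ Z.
K = |A + A| / |A| = 15/5 = 3

Enumerate A + A = {a + b : a, b ∈ A}. With |A| = 5, there are |A|^2 = 25 ordered sum pairs; collecting distinct values, A + A = {-18, -2, 2, 13, 14, 16, 18, 22, 29, 32, 33, 36, 44, 47, 50}, so |A + A| = 15. Thus K = 15/5 = 3. For comparison, the minimum possible |A + A| over all 5-element sets is 2·5 − 1 = 9 (so min K = 9/5), attained only by arithmetic progressions.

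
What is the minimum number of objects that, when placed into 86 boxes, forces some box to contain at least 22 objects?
n = (22 − 1)·86 + 1 = 1807

By the generalised pigeonhole principle, to guarantee some box contains ≥ r objects we need more than (r − 1) · k objects total. Threshold: n = (r − 1) · k + 1. With r = 22 and k = 86: n = 21 · 86 + 1 = 1806 + 1 = 1807. For n = 1806 = 21 · 86, we can put exactly 21 objects in every box, avoiding 22 in any single one — so 1807 is tight.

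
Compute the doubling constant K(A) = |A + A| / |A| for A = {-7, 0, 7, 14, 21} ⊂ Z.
K = |A + A| / |A| = 9/5

Enumerate A + A = {a + b : a, b ∈ A}. With |A| = 5, there are |A|^2 = 25 ordered sum pairs; collecting distinct values, A + A = {-14, -7, 0, 7, 14, 21, 28, 35, 42}, so |A + A| = 9. Thus K = 9/5. Here |A + A| = 2|A| − 1 = 9, the minimum possible — so K = 9/5 is minimal, which holds iff A is an arithmetic progression.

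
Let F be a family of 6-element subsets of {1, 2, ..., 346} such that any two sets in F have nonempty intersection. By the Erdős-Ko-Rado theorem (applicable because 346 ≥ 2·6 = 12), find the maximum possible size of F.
max |F| = C(345, 5) = 39561331194

The Erdős-Ko-Rado theorem states: for n ≥ 2k, an intersecting family of k-subsets of an n-element set has size at most C(n − 1, k − 1), with equality for 'star' families {A ⊆ [n] : |A| = k, i ∈ A} (fix an element i). For n = 346, k = 6: C(345, 5) = 39561331194.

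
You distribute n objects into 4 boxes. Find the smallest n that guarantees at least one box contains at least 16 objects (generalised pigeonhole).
n = (16 − 1)·4 + 1 = 61

By the generalised pigeonhole principle, to guarantee some box contains ≥ r objects we need more than (r − 1) · k objects total. Threshold: n = (r − 1) · k + 1. With r = 16 and k = 4: n = 15 · 4 + 1 = 60 + 1 = 61. For n = 60 = 15 · 4, we can put exactly 15 objects in every box, avoiding 16 in any single one — so 61 is tight.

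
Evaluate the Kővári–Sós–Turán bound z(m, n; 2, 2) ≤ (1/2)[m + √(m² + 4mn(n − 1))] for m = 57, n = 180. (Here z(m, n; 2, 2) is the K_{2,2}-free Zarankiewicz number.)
z(57, 180; 2, 2) ≤ (1/2)[57 + √(57² + 4·57·180·179)] = (1/2)[57 + √7349409] = 1383.9897

Kővári–Sós–Turán: let r_1, ..., r_57 be the row sums and z = Σ r_i the total number of 1s. Each pair of columns can share at most one row with both entries 1 (else a 2×2 all-ones block appears), so Σ_i C(r_i, 2) ≤ C(180, 2) = 16110. By convexity Σ_i C(r_i, 2) ≥ 57·C(z/57, 2) = z(z − 57)/(2·57), giving z² − 57z − 57·180·179 ≤ 0 and hence z ≤ (1/2)[57 + √(3249 + 4·1836540)] = (1/2)[57 + √7349409] ≈ (1/2)(57 + 2710.9793) = 1383.9897.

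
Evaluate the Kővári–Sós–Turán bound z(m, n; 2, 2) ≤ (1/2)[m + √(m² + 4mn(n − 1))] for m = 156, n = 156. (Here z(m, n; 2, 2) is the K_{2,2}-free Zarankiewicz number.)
z(156, 156; 2, 2) ≤ (1/2)[156 + √(156² + 4·156·156·155)] = (1/2)[156 + √15112656] = 2021.75

Kővári–Sós–Turán: let r_1, ..., r_156 be the row sums and z = Σ r_i the total number of 1s. Each pair of columns can share at most one row with both entries 1 (else a 2×2 all-ones block appears), so Σ_i C(r_i, 2) ≤ C(156, 2) = 12090. By convexity Σ_i C(r_i, 2) ≥ 156·C(z/156, 2) = z(z − 156)/(2·156), giving z² − 156z − 156·156·155 ≤ 0 and hence z ≤ (1/2)[156 + √(24336 + 4·3772080)] = (1/2)[156 + √15112656] ≈ (1/2)(156 + 3887.5) = 2021.75.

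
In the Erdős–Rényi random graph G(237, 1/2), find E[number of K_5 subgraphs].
E[# K_5] = C(237, 5) · (1/2)^C(5, 2) = 5971985487 / 2^10 ≈ 5832017.077148

For each 5-subset S of vertices (there are C(237, 5) = 5971985487 such S), let X_S = 1 if S induces a K_5 (all C(5, 2) = 10 edges present). Then P(X_S = 1) = (1/2)^10 = 1/1024. By linearity of expectation, E[# K_5] = C(237, 5) · (1/2)^10 = 5971985487 / 1024 ≈ 5832017.077148.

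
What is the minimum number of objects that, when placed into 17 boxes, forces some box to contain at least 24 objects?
n = (24 − 1)·17 + 1 = 392

By the generalised pigeonhole principle, to guarantee some box contains ≥ r objects we need more than (r − 1) · k objects total. Threshold: n = (r − 1) · k + 1. With r = 24 and k = 17: n = 23 · 17 + 1 = 391 + 1 = 392. For n = 391 = 23 · 17, we can put exactly 23 objects in every box, avoiding 24 in any single one — so 392 is tight.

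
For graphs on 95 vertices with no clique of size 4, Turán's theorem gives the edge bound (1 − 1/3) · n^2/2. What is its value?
Turán density bound = (2/3) · 95^2/2 = 9025/3 ≈ 3008.3333

Turán's theorem: ex(n, K_{r+1}) is achieved by the complete r-partite Turán graph T(n, r) with parts as balanced as possible, and is at most (1 − 1/r) · n^2/2. For r = 3, n = 95: the density bound is (2/3) · 9025/2 = 9025/3 ≈ 3008.3333. The integer-valued extremum is e(T(95, 3)) = 3008, which is strictly less than the density bound 9025/3 since 3 ∤ 95 (the parts of T(95, 3) cannot all be equal).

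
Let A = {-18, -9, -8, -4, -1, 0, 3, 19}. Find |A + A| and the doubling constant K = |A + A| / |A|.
K = |A + A| / |A| = 31/8

Enumerate A + A = {a + b : a, b ∈ A}. With |A| = 8, there are |A|^2 = 64 ordered sum pairs; collecting distinct values, A + A = {-36, -27, -26, -22, -19, -18, -17, -16, -15, -13, -12, -10, -9, -8, -6, -5, -4, -2, -1, 0, 1, 2, 3, 6, 10, 11, 15, 18, 19, 22, 38}, so |A + A| = 31. Thus K = 31/8. For comparison, the minimum possible |A + A| over all 8-element sets is 2·8 − 1 = 15 (so min K = 15/8), attained only by arithmetic progressions.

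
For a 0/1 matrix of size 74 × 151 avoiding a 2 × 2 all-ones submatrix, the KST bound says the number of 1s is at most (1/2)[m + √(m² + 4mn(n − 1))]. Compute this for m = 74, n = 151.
z(74, 151; 2, 2) ≤ (1/2)[74 + √(74² + 4·74·151·150)] = (1/2)[74 + √6709876] = 1332.1714

Kővári–Sós–Turán: let r_1, ..., r_74 be the row sums and z = Σ r_i the total number of 1s. Each pair of columns can share at most one row with both entries 1 (else a 2×2 all-ones block appears), so Σ_i C(r_i, 2) ≤ C(151, 2) = 11325. By convexity Σ_i C(r_i, 2) ≥ 74·C(z/74, 2) = z(z − 74)/(2·74), giving z² − 74z − 74·151·150 ≤ 0 and hence z ≤ (1/2)[74 + √(5476 + 4·1676100)] = (1/2)[74 + √6709876] ≈ (1/2)(74 + 2590.3428) = 1332.1714.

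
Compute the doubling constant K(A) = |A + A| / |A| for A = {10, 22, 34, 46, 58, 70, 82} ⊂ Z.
K = |A + A| / |A| = 13/7

Enumerate A + A = {a + b : a, b ∈ A}. With |A| = 7, there are |A|^2 = 49 ordered sum pairs; collecting distinct values, A + A = {20, 32, 44, 56, 68, 80, 92, 104, 116, 128, 140, 152, 164}, so |A + A| = 13. Thus K = 13/7. Here |A + A| = 2|A| − 1 = 13, the minimum possible — so K = 13/7 is minimal, which holds iff A is an arithmetic progression.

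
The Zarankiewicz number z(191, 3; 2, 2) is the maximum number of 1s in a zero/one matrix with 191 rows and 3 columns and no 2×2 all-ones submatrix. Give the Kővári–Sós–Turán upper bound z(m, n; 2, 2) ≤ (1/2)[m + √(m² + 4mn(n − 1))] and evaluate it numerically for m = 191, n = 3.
z(191, 3; 2, 2) ≤ (1/2)[191 + √(191² + 4·191·3·2)] = (1/2)[191 + √41065] = 196.8225

Kővári–Sós–Turán: let r_1, ..., r_191 be the row sums and z = Σ r_i the total number of 1s. Each pair of columns can share at most one row with both entries 1 (else a 2×2 all-ones block appears), so Σ_i C(r_i, 2) ≤ C(3, 2) = 3. By convexity Σ_i C(r_i, 2) ≥ 191·C(z/191, 2) = z(z − 191)/(2·191), giving z² − 191z − 191·3·2 ≤ 0 and hence z ≤ (1/2)[191 + √(36481 + 4·1146)] = (1/2)[191 + √41065] ≈ (1/2)(191 + 202.645) = 196.8225.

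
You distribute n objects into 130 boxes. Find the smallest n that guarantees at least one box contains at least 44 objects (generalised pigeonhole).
n = (44 − 1)·130 + 1 = 5591

By the generalised pigeonhole principle, to guarantee some box contains ≥ r objects we need more than (r − 1) · k objects total. Threshold: n = (r − 1) · k + 1. With r = 44 and k = 130: n = 43 · 130 + 1 = 5590 + 1 = 5591. For n = 5590 = 43 · 130, we can put exactly 43 objects in every box, avoiding 44 in any single one — so 5591 is tight.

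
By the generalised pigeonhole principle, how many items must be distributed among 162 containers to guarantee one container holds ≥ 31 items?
n = (31 − 1)·162 + 1 = 4861

By the generalised pigeonhole principle, to guarantee some box contains ≥ r objects we need more than (r − 1) · k objects total. Threshold: n = (r − 1) · k + 1. With r = 31 and k = 162: n = 30 · 162 + 1 = 4860 + 1 = 4861. For n = 4860 = 30 · 162, we can put exactly 30 objects in every box, avoiding 31 in any single one — so 4861 is tight.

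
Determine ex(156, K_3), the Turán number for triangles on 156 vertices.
ex(156, K_3) = ⌊156^2/4⌋ = 6084

Mantel (1907): a triangle-free graph on n vertices has at most ⌊n^2/4⌋ edges, with equality for the complete bipartite graph K_{⌊n/2⌋, ⌈n/2⌉}. For n = 156: ⌊156^2/4⌋ = ⌊24336/4⌋ = 6084. The extremal graph is K_{78, 78}, which has 78·78 = 6084 edges.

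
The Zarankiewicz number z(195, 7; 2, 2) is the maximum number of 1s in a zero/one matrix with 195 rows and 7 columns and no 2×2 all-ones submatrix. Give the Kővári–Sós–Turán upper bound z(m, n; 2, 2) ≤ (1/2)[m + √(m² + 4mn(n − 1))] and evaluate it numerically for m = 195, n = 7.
z(195, 7; 2, 2) ≤ (1/2)[195 + √(195² + 4·195·7·6)] = (1/2)[195 + √70785] = 230.5273

Kővári–Sós–Turán: let r_1, ..., r_195 be the row sums and z = Σ r_i the total number of 1s. Each pair of columns can share at most one row with both entries 1 (else a 2×2 all-ones block appears), so Σ_i C(r_i, 2) ≤ C(7, 2) = 21. By convexity Σ_i C(r_i, 2) ≥ 195·C(z/195, 2) = z(z − 195)/(2·195), giving z² − 195z − 195·7·6 ≤ 0 and hence z ≤ (1/2)[195 + √(38025 + 4·8190)] = (1/2)[195 + √70785] ≈ (1/2)(195 + 266.0545) = 230.5273.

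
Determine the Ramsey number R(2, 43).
R(2, 43) = 43

R(2, k) = k for all k ≥ 2: in a 2-colouring of K_k, either some edge is red (a red K_2) or all edges are blue (a blue K_k). And K_{42} coloured all-blue has no blue K_43, so R(2, 43) > 42. Hence R(2, 43) = 43.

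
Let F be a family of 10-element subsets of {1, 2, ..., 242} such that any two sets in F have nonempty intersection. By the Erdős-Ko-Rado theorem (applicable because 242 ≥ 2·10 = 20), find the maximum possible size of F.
max |F| = C(241, 9) = 6497407405685690

The Erdős-Ko-Rado theorem states: for n ≥ 2k, an intersecting family of k-subsets of an n-element set has size at most C(n − 1, k − 1), with equality for 'star' families {A ⊆ [n] : |A| = k, i ∈ A} (fix an element i). For n = 242, k = 10: C(241, 9) = 6497407405685690.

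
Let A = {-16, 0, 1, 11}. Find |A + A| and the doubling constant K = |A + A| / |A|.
K = |A + A| / |A| = 10/4 = 5/2

Enumerate A + A = {a + b : a, b ∈ A}. With |A| = 4, there are |A|^2 = 16 ordered sum pairs; collecting distinct values, A + A = {-32, -16, -15, -5, 0, 1, 2, 11, 12, 22}, so |A + A| = 10. Thus K = 10/4 = 5/2. For comparison, the minimum possible |A + A| over all 4-element sets is 2·4 − 1 = 7 (so min K = 7/4), attained only by arithmetic progressions.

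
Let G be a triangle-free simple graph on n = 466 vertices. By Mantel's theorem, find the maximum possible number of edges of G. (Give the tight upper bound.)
ex(466, K_3) = ⌊466^2/4⌋ = 54289

Mantel (1907): a triangle-free graph on n vertices has at most ⌊n^2/4⌋ edges, with equality for the complete bipartite graph K_{⌊n/2⌋, ⌈n/2⌉}. For n = 466: ⌊466^2/4⌋ = ⌊217156/4⌋ = 54289. The extremal graph is K_{233, 233}, which has 233·233 = 54289 edges.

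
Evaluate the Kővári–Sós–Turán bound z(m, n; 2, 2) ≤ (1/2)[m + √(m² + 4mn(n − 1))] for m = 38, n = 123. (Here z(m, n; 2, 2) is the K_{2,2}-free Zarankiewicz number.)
z(38, 123; 2, 2) ≤ (1/2)[38 + √(38² + 4·38·123·122)] = (1/2)[38 + √2282356] = 774.3734

Kővári–Sós–Turán: let r_1, ..., r_38 be the row sums and z = Σ r_i the total number of 1s. Each pair of columns can share at most one row with both entries 1 (else a 2×2 all-ones block appears), so Σ_i C(r_i, 2) ≤ C(123, 2) = 7503. By convexity Σ_i C(r_i, 2) ≥ 38·C(z/38, 2) = z(z − 38)/(2·38), giving z² − 38z − 38·123·122 ≤ 0 and hence z ≤ (1/2)[38 + √(1444 + 4·570228)] = (1/2)[38 + √2282356] ≈ (1/2)(38 + 1510.7468) = 774.3734.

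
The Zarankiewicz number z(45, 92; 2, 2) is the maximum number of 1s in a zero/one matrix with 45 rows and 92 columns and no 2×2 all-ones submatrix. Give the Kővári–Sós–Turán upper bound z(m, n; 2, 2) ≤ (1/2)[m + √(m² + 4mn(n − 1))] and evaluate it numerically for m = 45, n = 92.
z(45, 92; 2, 2) ≤ (1/2)[45 + √(45² + 4·45·92·91)] = (1/2)[45 + √1508985] = 636.7038

Kővári–Sós–Turán: let r_1, ..., r_45 be the row sums and z = Σ r_i the total number of 1s. Each pair of columns can share at most one row with both entries 1 (else a 2×2 all-ones block appears), so Σ_i C(r_i, 2) ≤ C(92, 2) = 4186. By convexity Σ_i C(r_i, 2) ≥ 45·C(z/45, 2) = z(z − 45)/(2·45), giving z² − 45z − 45·92·91 ≤ 0 and hence z ≤ (1/2)[45 + √(2025 + 4·376740)] = (1/2)[45 + √1508985] ≈ (1/2)(45 + 1228.4075) = 636.7038.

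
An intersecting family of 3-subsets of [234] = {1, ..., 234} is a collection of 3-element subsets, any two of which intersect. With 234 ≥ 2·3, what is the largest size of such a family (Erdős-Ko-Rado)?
max |F| = C(233, 2) = 27028

Erdős-Ko-Rado (1961): when n ≥ 2k, max |F| = C(n−1, k−1). The bound is attained by the star {A : i ∈ A} for any fixed i ∈ [n]. Here C(234−1, 3−1) = C(233, 2) = 27028.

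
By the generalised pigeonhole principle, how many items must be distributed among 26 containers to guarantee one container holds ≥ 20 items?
n = (20 − 1)·26 + 1 = 495

By the generalised pigeonhole principle, to guarantee some box contains ≥ r objects we need more than (r − 1) · k objects total. Threshold: n = (r − 1) · k + 1. With r = 20 and k = 26: n = 19 · 26 + 1 = 494 + 1 = 495. For n = 494 = 19 · 26, we can put exactly 19 objects in every box, avoiding 20 in any single one — so 495 is tight.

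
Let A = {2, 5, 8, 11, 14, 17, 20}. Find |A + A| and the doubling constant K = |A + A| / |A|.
K = |A + A| / |A| = 13/7

Enumerate A + A = {a + b : a, b ∈ A}. With |A| = 7, there are |A|^2 = 49 ordered sum pairs; collecting distinct values, A + A = {4, 7, 10, 13, 16, 19, 22, 25, 28, 31, 34, 37, 40}, so |A + A| = 13. Thus K = 13/7. Here |A + A| = 2|A| − 1 = 13, the minimum possible — so K = 13/7 is minimal, which holds iff A is an arithmetic progression.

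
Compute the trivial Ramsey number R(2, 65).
R(2, 65) = 65

R(2, k) = k for all k ≥ 2: in a 2-colouring of K_k, either some edge is red (a red K_2) or all edges are blue (a blue K_k). And K_{64} coloured all-blue has no blue K_65, so R(2, 65) > 64. Hence R(2, 65) = 65.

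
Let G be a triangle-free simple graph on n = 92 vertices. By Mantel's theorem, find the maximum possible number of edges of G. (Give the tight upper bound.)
ex(92, K_3) = ⌊92^2/4⌋ = 2116

Mantel (1907): a triangle-free graph on n vertices has at most ⌊n^2/4⌋ edges, with equality for the complete bipartite graph K_{⌊n/2⌋, ⌈n/2⌉}. For n = 92: ⌊92^2/4⌋ = ⌊8464/4⌋ = 2116. The extremal graph is K_{46, 46}, which has 46·46 = 2116 edges.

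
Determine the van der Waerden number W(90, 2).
W(90, 2) = 90 + 1 = 91

A 2-term AP is any pair of integers, so a monochromatic 2-AP exists iff some colour is used at least twice. With 90 colours, the colouring i ↦ i on {1, ..., 90} uses each colour once, avoiding any monochromatic pair, so W(90, 2) > 90. For {1, ..., 91}, pigeonhole forces two integers of the same colour, which form a monochromatic 2-AP. Hence W(90, 2) = 91.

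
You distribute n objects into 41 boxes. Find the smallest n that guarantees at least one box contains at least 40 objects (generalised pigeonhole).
n = (40 − 1)·41 + 1 = 1600

By the generalised pigeonhole principle, to guarantee some box contains ≥ r objects we need more than (r − 1) · k objects total. Threshold: n = (r − 1) · k + 1. With r = 40 and k = 41: n = 39 · 41 + 1 = 1599 + 1 = 1600. For n = 1599 = 39 · 41, we can put exactly 39 objects in every box, avoiding 40 in any single one — so 1600 is tight.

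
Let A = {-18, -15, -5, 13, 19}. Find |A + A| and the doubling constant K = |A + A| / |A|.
K = |A + A| / |A| = 15/5 = 3

Enumerate A + A = {a + b : a, b ∈ A}. With |A| = 5, there are |A|^2 = 25 ordered sum pairs; collecting distinct values, A + A = {-36, -33, -30, -23, -20, -10, -5, -2, 1, 4, 8, 14, 26, 32, 38}, so |A + A| = 15. Thus K = 15/5 = 3. For comparison, the minimum possible |A + A| over all 5-element sets is 2·5 − 1 = 9 (so min K = 9/5), attained only by arithmetic progressions.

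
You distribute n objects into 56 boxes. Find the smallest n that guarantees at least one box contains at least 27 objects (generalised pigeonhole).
n = (27 − 1)·56 + 1 = 1457

By the generalised pigeonhole principle, to guarantee some box contains ≥ r objects we need more than (r − 1) · k objects total. Threshold: n = (r − 1) · k + 1. With r = 27 and k = 56: n = 26 · 56 + 1 = 1456 + 1 = 1457. For n = 1456 = 26 · 56, we can put exactly 26 objects in every box, avoiding 27 in any single one — so 1457 is tight.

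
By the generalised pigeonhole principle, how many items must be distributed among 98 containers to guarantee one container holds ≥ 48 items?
n = (48 − 1)·98 + 1 = 4607

By the generalised pigeonhole principle, to guarantee some box contains ≥ r objects we need more than (r − 1) · k objects total. Threshold: n = (r − 1) · k + 1. With r = 48 and k = 98: n = 47 · 98 + 1 = 4606 + 1 = 4607. For n = 4606 = 47 · 98, we can put exactly 47 objects in every box, avoiding 48 in any single one — so 4607 is tight.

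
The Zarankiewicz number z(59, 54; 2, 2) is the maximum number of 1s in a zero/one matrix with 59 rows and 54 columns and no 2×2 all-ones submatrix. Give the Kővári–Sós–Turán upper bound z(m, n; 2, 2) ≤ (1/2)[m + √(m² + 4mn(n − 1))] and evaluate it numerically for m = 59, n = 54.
z(59, 54; 2, 2) ≤ (1/2)[59 + √(59² + 4·59·54·53)] = (1/2)[59 + √678913] = 441.4809

Kővári–Sós–Turán: let r_1, ..., r_59 be the row sums and z = Σ r_i the total number of 1s. Each pair of columns can share at most one row with both entries 1 (else a 2×2 all-ones block appears), so Σ_i C(r_i, 2) ≤ C(54, 2) = 1431. By convexity Σ_i C(r_i, 2) ≥ 59·C(z/59, 2) = z(z − 59)/(2·59), giving z² − 59z − 59·54·53 ≤ 0 and hence z ≤ (1/2)[59 + √(3481 + 4·168858)] = (1/2)[59 + √678913] ≈ (1/2)(59 + 823.9618) = 441.4809.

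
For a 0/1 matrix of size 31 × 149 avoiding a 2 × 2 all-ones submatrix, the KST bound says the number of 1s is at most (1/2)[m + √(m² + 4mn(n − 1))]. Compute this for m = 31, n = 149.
z(31, 149; 2, 2) ≤ (1/2)[31 + √(31² + 4·31·149·148)] = (1/2)[31 + √2735409] = 842.4536

Kővári–Sós–Turán: let r_1, ..., r_31 be the row sums and z = Σ r_i the total number of 1s. Each pair of columns can share at most one row with both entries 1 (else a 2×2 all-ones block appears), so Σ_i C(r_i, 2) ≤ C(149, 2) = 11026. By convexity Σ_i C(r_i, 2) ≥ 31·C(z/31, 2) = z(z − 31)/(2·31), giving z² − 31z − 31·149·148 ≤ 0 and hence z ≤ (1/2)[31 + √(961 + 4·683612)] = (1/2)[31 + √2735409] ≈ (1/2)(31 + 1653.9072) = 842.4536.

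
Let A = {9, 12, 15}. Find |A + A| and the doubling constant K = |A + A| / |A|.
K = |A + A| / |A| = 5/3

Enumerate A + A = {a + b : a, b ∈ A}. With |A| = 3, there are |A|^2 = 9 ordered sum pairs; collecting distinct values, A + A = {18, 21, 24, 27, 30}, so |A + A| = 5. Thus K = 5/3. Here |A + A| = 2|A| − 1 = 5, the minimum possible — so K = 5/3 is minimal, which holds iff A is an arithmetic progression.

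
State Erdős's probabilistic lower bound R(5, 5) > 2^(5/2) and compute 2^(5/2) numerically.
2^(5/2) = 5.6569; so R(5, 5) > 5.6569

Colour each edge of K_n uniformly at random with red/blue. The expected number of monochromatic K_5 is C(n, 5) · 2 · 2^(−C(5,2)). If C(n, 5) · 2^(1 − C(5,2)) < 1, then with positive probability no monochromatic K_5 exists, so R(5, 5) > n. The standard estimate C(n, 5) ≤ n^5/5! shows this inequality holds whenever n ≤ 2^(5/2) (since 5! · 2^(C(5,2) − 1) > 2^(5^2/2) ≥ n^5). Hence R(5, 5) > 2^(5/2) = 5.6569.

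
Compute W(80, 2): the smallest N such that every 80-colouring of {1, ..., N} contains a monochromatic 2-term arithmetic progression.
W(80, 2) = 80 + 1 = 81

A 2-term AP is any pair of integers, so a monochromatic 2-AP exists iff some colour is used at least twice. With 80 colours, the colouring i ↦ i on {1, ..., 80} uses each colour once, avoiding any monochromatic pair, so W(80, 2) > 80. For {1, ..., 81}, pigeonhole forces two integers of the same colour, which form a monochromatic 2-AP. Hence W(80, 2) = 81.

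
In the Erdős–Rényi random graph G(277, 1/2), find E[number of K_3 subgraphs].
E[# K_3] = C(277, 3) · (1/2)^C(3, 2) = 3504050 / 2^3 = 1752025/4 = 438006.25

For each 3-subset S of vertices (there are C(277, 3) = 3504050 such S), let X_S = 1 if S induces a K_3 (all C(3, 2) = 3 edges present). Then P(X_S = 1) = (1/2)^3 = 1/8. By linearity of expectation, E[# K_3] = C(277, 3) · (1/2)^3 = 3504050 / 8 = 1752025/4 = 438006.25.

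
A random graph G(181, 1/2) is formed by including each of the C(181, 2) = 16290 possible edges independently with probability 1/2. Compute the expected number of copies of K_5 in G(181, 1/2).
E[# K_5] = C(181, 5) · (1/2)^C(5, 2) = 1531144341 / 2^10 ≈ 1495258.145508

For each 5-subset S of vertices (there are C(181, 5) = 1531144341 such S), let X_S = 1 if S induces a K_5 (all C(5, 2) = 10 edges present). Then P(X_S = 1) = (1/2)^10 = 1/1024. By linearity of expectation, E[# K_5] = C(181, 5) · (1/2)^10 = 1531144341 / 1024 ≈ 1495258.145508.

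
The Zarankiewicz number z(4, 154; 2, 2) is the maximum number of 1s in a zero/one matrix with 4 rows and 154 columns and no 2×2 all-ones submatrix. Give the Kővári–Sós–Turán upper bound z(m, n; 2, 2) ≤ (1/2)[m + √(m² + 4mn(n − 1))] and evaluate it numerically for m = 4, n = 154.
z(4, 154; 2, 2) ≤ (1/2)[4 + √(4² + 4·4·154·153)] = (1/2)[4 + √377008] = 309.0049

Kővári–Sós–Turán: let r_1, ..., r_4 be the row sums and z = Σ r_i the total number of 1s. Each pair of columns can share at most one row with both entries 1 (else a 2×2 all-ones block appears), so Σ_i C(r_i, 2) ≤ C(154, 2) = 11781. By convexity Σ_i C(r_i, 2) ≥ 4·C(z/4, 2) = z(z − 4)/(2·4), giving z² − 4z − 4·154·153 ≤ 0 and hence z ≤ (1/2)[4 + √(16 + 4·94248)] = (1/2)[4 + √377008] ≈ (1/2)(4 + 614.0098) = 309.0049.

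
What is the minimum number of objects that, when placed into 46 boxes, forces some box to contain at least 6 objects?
n = (6 − 1)·46 + 1 = 231

By the generalised pigeonhole principle, to guarantee some box contains ≥ r objects we need more than (r − 1) · k objects total. Threshold: n = (r − 1) · k + 1. With r = 6 and k = 46: n = 5 · 46 + 1 = 230 + 1 = 231. For n = 230 = 5 · 46, we can put exactly 5 objects in every box, avoiding 6 in any single one — so 231 is tight.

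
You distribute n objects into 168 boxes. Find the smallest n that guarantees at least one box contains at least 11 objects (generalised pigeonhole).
n = (11 − 1)·168 + 1 = 1681

By the generalised pigeonhole principle, to guarantee some box contains ≥ r objects we need more than (r − 1) · k objects total. Threshold: n = (r − 1) · k + 1. With r = 11 and k = 168: n = 10 · 168 + 1 = 1680 + 1 = 1681. For n = 1680 = 10 · 168, we can put exactly 10 objects in every box, avoiding 11 in any single one — so 1681 is tight.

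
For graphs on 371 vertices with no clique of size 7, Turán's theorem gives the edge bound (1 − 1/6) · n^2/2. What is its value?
Turán density bound = (5/6) · 371^2/2 = 688205/12 ≈ 57350.4167

Turán's theorem: ex(n, K_{r+1}) is achieved by the complete r-partite Turán graph T(n, r) with parts as balanced as possible, and is at most (1 − 1/r) · n^2/2. For r = 6, n = 371: the density bound is (5/6) · 137641/2 = 688205/12 ≈ 57350.4167. The integer-valued extremum is e(T(371, 6)) = 57350, which is strictly less than the density bound 688205/12 since 6 ∤ 371 (the parts of T(371, 6) cannot all be equal).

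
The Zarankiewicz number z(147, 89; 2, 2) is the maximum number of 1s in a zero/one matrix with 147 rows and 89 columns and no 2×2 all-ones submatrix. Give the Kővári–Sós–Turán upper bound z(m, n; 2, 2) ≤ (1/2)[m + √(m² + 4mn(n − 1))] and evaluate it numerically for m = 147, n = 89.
z(147, 89; 2, 2) ≤ (1/2)[147 + √(147² + 4·147·89·88)] = (1/2)[147 + √4626825] = 1149.0028

Kővári–Sós–Turán: let r_1, ..., r_147 be the row sums and z = Σ r_i the total number of 1s. Each pair of columns can share at most one row with both entries 1 (else a 2×2 all-ones block appears), so Σ_i C(r_i, 2) ≤ C(89, 2) = 3916. By convexity Σ_i C(r_i, 2) ≥ 147·C(z/147, 2) = z(z − 147)/(2·147), giving z² − 147z − 147·89·88 ≤ 0 and hence z ≤ (1/2)[147 + √(21609 + 4·1151304)] = (1/2)[147 + √4626825] ≈ (1/2)(147 + 2151.0056) = 1149.0028.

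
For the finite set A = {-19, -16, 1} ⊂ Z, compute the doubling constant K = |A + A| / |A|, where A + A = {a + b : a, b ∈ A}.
K = |A + A| / |A| = 6/3 = 2

Enumerate A + A = {a + b : a, b ∈ A}. With |A| = 3, there are |A|^2 = 9 ordered sum pairs; collecting distinct values, A + A = {-38, -35, -32, -18, -15, 2}, so |A + A| = 6. Thus K = 6/3 = 2. For comparison, the minimum possible |A + A| over all 3-element sets is 2·3 − 1 = 5 (so min K = 5/3), attained only by arithmetic progressions.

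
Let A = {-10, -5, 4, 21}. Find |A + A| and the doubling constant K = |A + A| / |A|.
K = |A + A| / |A| = 10/4 = 5/2

Enumerate A + A = {a + b : a, b ∈ A}. With |A| = 4, there are |A|^2 = 16 ordered sum pairs; collecting distinct values, A + A = {-20, -15, -10, -6, -1, 8, 11, 16, 25, 42}, so |A + A| = 10. Thus K = 10/4 = 5/2. For comparison, the minimum possible |A + A| over all 4-element sets is 2·4 − 1 = 7 (so min K = 7/4), attained only by arithmetic progressions.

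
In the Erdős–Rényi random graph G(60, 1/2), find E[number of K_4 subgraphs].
E[# K_4] = C(60, 4) · (1/2)^C(4, 2) = 487635 / 2^6 = 7619.296875

For each 4-subset S of vertices (there are C(60, 4) = 487635 such S), let X_S = 1 if S induces a K_4 (all C(4, 2) = 6 edges present). Then P(X_S = 1) = (1/2)^6 = 1/64. By linearity of expectation, E[# K_4] = C(60, 4) · (1/2)^6 = 487635 / 64 = 7619.296875.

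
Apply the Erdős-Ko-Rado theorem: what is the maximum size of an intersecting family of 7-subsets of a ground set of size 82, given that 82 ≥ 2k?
max |F| = C(81, 6) = 324540216

Erdős-Ko-Rado (1961): when n ≥ 2k, max |F| = C(n−1, k−1). The bound is attained by the star {A : i ∈ A} for any fixed i ∈ [n]. Here C(82−1, 7−1) = C(81, 6) = 324540216.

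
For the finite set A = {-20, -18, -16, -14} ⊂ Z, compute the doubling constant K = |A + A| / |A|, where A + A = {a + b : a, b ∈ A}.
K = |A + A| / |A| = 7/4

Enumerate A + A = {a + b : a, b ∈ A}. With |A| = 4, there are |A|^2 = 16 ordered sum pairs; collecting distinct values, A + A = {-40, -38, -36, -34, -32, -30, -28}, so |A + A| = 7. Thus K = 7/4. Here |A + A| = 2|A| − 1 = 7, the minimum possible — so K = 7/4 is minimal, which holds iff A is an arithmetic progression.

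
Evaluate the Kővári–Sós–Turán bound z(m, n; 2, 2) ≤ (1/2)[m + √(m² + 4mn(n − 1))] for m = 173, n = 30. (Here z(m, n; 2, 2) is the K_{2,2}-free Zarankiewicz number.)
z(173, 30; 2, 2) ≤ (1/2)[173 + √(173² + 4·173·30·29)] = (1/2)[173 + √631969] = 483.9824

Kővári–Sós–Turán: let r_1, ..., r_173 be the row sums and z = Σ r_i the total number of 1s. Each pair of columns can share at most one row with both entries 1 (else a 2×2 all-ones block appears), so Σ_i C(r_i, 2) ≤ C(30, 2) = 435. By convexity Σ_i C(r_i, 2) ≥ 173·C(z/173, 2) = z(z − 173)/(2·173), giving z² − 173z − 173·30·29 ≤ 0 and hence z ≤ (1/2)[173 + √(29929 + 4·150510)] = (1/2)[173 + √631969] ≈ (1/2)(173 + 794.9648) = 483.9824.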